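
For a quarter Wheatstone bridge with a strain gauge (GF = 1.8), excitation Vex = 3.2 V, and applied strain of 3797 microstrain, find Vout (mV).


Quarter bridge output: Vout = (GF * epsilon * Vex) / 4.
Vout = (1.8 * 3797e-6 * 3.2) / 4
Vout = 0.02187072 / 4 V
Vout = 0.00546768 V = 5.4677 mV

5.4677 mV


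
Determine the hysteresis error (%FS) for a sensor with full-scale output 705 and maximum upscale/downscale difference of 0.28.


Hysteresis = (max difference / full scale) * 100%.
H = (0.28 / 705) * 100
H = 0.04 %FS

0.04 %FS


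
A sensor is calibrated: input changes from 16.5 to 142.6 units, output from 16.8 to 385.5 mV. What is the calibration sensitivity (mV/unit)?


Sensitivity = (y2 - y1) / (x2 - x1).
S = (385.5 - 16.8) / (142.6 - 16.5)
S = 368.7 / 126.1
S = 2.9239 mV/unit

2.9239 mV/unit


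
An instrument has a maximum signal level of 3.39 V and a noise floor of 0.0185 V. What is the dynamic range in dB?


Dynamic range = 20 * log10(Vmax / Vnoise).
DR = 20 * log10(3.39 / 0.0185)
DR = 20 * log10(183.24)
DR = 45.26 dB

45.26 dB


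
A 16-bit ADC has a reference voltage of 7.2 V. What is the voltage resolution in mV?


The resolution (LSB) of an ADC is Vref / 2^n.
LSB = 7.2 / 2^16
LSB = 7.2 / 65536
LSB = 0.00010986 V = 0.10986328 mV

0.10986328 mV


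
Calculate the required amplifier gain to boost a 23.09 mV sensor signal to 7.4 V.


Gain = Vout / Vin (converting to same units).
G = 7.4 V / 23.09 mV
G = 7400.0 mV / 23.09 mV
G = 320.49

320.49


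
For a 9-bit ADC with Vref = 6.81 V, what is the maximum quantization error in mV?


The maximum quantization error is +/- LSB/2.
LSB = Vref / 2^n = 6.81 / 512 = 0.01330078 V
Max error = LSB / 2 = 0.01330078 / 2 = 0.00665039 V
Max error = 6.6504 mV

6.6504 mV


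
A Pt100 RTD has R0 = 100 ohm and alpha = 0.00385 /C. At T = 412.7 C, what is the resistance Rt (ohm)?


The RTD equation: Rt = R0 * (1 + alpha * T).
Rt = 100 * (1 + 0.00385 * 412.7)
Rt = 100 * (1 + 1.588895)
Rt = 100 * 2.588895
Rt = 258.889 ohm

258.889 ohm


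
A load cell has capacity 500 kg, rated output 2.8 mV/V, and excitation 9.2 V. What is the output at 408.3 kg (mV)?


Vout = rated_output * Vex * (load / capacity).
Vout = 2.8 * 9.2 * (408.3 / 500)
Vout = 2.8 * 9.2 * 0.8166
Vout = 21.036 mV

21.036 mV


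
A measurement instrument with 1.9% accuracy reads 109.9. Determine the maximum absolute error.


Absolute error = (accuracy% / 100) * reading.
Error = (1.9 / 100) * 109.9
Error = 0.019 * 109.9
Error = 2.0881

2.0881


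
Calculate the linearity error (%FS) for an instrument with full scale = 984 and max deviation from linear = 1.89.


Linearity error = (max deviation / full scale) * 100%.
Linearity = (1.89 / 984) * 100
Linearity = 0.192 %FS

0.192 %FS


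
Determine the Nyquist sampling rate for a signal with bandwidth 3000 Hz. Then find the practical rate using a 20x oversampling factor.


By Nyquist theorem, fs_min = 2 * fmax.
fs_min = 2 * 3000 = 6000 Hz
Practical rate = 20 * fs_min = 20 * 6000 = 120000 Hz

fs_min = 6000 Hz, fs_practical = 120000 Hz


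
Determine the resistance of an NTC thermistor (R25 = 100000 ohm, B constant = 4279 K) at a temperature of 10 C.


NTC thermistor equation: Rt = R25 * exp(B * (1/T - 1/T25)).
T in Kelvin: 283.15 K, T25 = 298.15 K
1/T - 1/T25 = 1/283.15 - 1/298.15 = 0.00017768
B * (1/T - 1/T25) = 4279 * 0.00017768 = 0.7603
Rt = 100000 * exp(0.7603) = 213890.7 ohm

213890.7 ohm


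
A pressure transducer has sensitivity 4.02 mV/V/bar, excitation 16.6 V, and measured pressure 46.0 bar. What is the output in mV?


Output = sensitivity * Vex * P.
Vout = 4.02 * 16.6 * 46.0
Vout = 66.732 * 46.0
Vout = 3069.67 mV

3069.67 mV


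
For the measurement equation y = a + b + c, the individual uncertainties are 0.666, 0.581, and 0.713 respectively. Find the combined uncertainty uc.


For a sum of independent quantities, uc = sqrt(u1^2 + u2^2 + u3^2).
uc = sqrt(0.666^2 + 0.581^2 + 0.713^2)
uc = sqrt(0.443556 + 0.337561 + 0.508369)
uc = 1.1356

1.1356


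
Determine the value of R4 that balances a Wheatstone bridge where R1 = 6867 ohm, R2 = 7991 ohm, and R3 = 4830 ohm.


At balance: R1*R4 = R2*R3, so R4 = R2*R3/R1.
R4 = 7991 * 4830 / 6867
R4 = 38596530 / 6867
R4 = 5620.58 ohm

5620.58 ohm


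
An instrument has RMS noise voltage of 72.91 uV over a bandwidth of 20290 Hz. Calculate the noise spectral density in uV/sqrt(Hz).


Noise spectral density = Vrms / sqrt(BW).
NSD = 72.91 / sqrt(20290)
NSD = 72.91 / 142.443
NSD = 0.5119 uV/sqrt(Hz)

0.5119 uV/sqrt(Hz)


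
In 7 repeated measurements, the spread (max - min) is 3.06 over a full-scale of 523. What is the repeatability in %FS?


Repeatability = (spread / full scale) * 100%.
R = (3.06 / 523) * 100
R = 0.585 %FS

0.585 %FS


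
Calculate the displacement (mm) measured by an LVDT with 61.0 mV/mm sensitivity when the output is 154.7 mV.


Displacement = Vout / sensitivity.
d = 154.7 / 61.0
d = 2.536 mm

2.536 mm


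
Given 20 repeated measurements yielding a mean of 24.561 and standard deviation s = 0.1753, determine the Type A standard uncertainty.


The standard uncertainty for Type A evaluation is u = s / sqrt(n).
u = 0.1753 / sqrt(20)
u = 0.1753 / 4.4721
u = 0.0392

0.0392


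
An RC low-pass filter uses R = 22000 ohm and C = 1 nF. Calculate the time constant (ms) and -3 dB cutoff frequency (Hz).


Time constant: tau = R * C.
tau = 22000 * 1.00e-09 = 2.2e-05 s
tau = 0.022 ms
Cutoff frequency: fc = 1 / (2*pi*R*C).
fc = 1 / (2*pi*2.2e-05) = 7234.32 Hz

tau = 0.022 ms, fc = 7234.32 Hz


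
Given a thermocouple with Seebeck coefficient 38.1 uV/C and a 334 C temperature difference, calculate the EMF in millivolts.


The thermocouple output V = sensitivity * dT.
V = 38.1 uV/C * 334 C
V = 12725.4 uV
V = 12.725 mV

12.725 mV


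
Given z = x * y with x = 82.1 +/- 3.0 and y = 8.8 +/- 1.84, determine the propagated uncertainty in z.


For a product z = x*y, the relative uncertainty is:
uz/z = sqrt((ux/x)^2 + (uy/y)^2)
Relative uncertainties: ux/x = 3.0/82.1 = 0.036541
uy/y = 1.84/8.8 = 0.209091
z = 82.1 * 8.8 = 722.5
uz = 722.5 * sqrt(0.036541^2 + 0.209091^2) = 153.353

153.353


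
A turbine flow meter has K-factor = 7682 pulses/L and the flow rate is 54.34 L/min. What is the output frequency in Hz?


Frequency = K * Q / 60 (converting L/min to L/s).
f = 7682 * 54.34 / 60
f = 417439.88 / 60
f = 6957.33 Hz

6957.33 Hz


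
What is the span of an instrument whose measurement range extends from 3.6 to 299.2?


Span = upper range - lower range.
Span = 299.2 - (3.6)
Span = 295.6

295.6


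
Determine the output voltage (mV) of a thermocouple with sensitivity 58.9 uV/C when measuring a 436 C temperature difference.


The thermocouple output V = sensitivity * dT.
V = 58.9 uV/C * 436 C
V = 25680.4 uV
V = 25.68 mV

25.68 mV


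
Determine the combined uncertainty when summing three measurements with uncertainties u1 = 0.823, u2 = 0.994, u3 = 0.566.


For a sum of independent quantities, uc = sqrt(u1^2 + u2^2 + u3^2).
uc = sqrt(0.823^2 + 0.994^2 + 0.566^2)
uc = sqrt(0.677329 + 0.988036 + 0.320356)
uc = 1.4092

1.4092


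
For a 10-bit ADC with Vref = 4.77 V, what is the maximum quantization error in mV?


The maximum quantization error is +/- LSB/2.
LSB = Vref / 2^n = 4.77 / 1024 = 0.0046582 V
Max error = LSB / 2 = 0.0046582 / 2 = 0.0023291 V
Max error = 2.3291 mV

2.3291 mV


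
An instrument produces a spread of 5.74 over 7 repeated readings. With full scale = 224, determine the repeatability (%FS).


Repeatability = (spread / full scale) * 100%.
R = (5.74 / 224) * 100
R = 2.562 %FS

2.562 %FS


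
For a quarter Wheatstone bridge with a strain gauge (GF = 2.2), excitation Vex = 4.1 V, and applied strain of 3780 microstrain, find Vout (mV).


Quarter bridge output: Vout = (GF * epsilon * Vex) / 4.
Vout = (2.2 * 3780e-6 * 4.1) / 4
Vout = 0.0340956 / 4 V
Vout = 0.0085239 V = 8.5239 mV

8.5239 mV


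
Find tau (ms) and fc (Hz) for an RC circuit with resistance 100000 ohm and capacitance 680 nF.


Time constant: tau = R * C.
tau = 100000 * 6.80e-07 = 0.068 s
tau = 68.0 ms
Cutoff frequency: fc = 1 / (2*pi*R*C).
fc = 1 / (2*pi*0.068) = 2.34 Hz

tau = 68.0 ms, fc = 2.34 Hz


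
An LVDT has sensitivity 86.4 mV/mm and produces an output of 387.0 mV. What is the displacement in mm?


Displacement = Vout / sensitivity.
d = 387.0 / 86.4
d = 4.479 mm

4.479 mm


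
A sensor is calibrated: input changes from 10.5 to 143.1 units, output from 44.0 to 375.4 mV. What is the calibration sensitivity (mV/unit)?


Sensitivity = (y2 - y1) / (x2 - x1).
S = (375.4 - 44.0) / (143.1 - 10.5)
S = 331.4 / 132.6
S = 2.4992 mV/unit

2.4992 mV/unit


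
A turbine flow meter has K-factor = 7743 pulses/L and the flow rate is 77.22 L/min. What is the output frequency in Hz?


Frequency = K * Q / 60 (converting L/min to L/s).
f = 7743 * 77.22 / 60
f = 597914.46 / 60
f = 9965.24 Hz

9965.24 Hz


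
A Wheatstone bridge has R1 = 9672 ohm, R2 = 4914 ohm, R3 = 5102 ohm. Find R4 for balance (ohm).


At balance: R1*R4 = R2*R3, so R4 = R2*R3/R1.
R4 = 4914 * 5102 / 9672
R4 = 25071228 / 9672
R4 = 2592.15 ohm

2592.15 ohm


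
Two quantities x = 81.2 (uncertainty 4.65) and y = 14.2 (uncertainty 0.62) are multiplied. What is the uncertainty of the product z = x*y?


For a product z = x*y, the relative uncertainty is:
uz/z = sqrt((ux/x)^2 + (uy/y)^2)
Relative uncertainties: ux/x = 4.65/81.2 = 0.057266
uy/y = 0.62/14.2 = 0.043662
z = 81.2 * 14.2 = 1153.0
uz = 1153.0 * sqrt(0.057266^2 + 0.043662^2) = 83.033

83.033


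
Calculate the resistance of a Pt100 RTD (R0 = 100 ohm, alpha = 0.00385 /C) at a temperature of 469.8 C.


The RTD equation: Rt = R0 * (1 + alpha * T).
Rt = 100 * (1 + 0.00385 * 469.8)
Rt = 100 * (1 + 1.80873)
Rt = 100 * 2.80873
Rt = 280.873 ohm

280.873 ohm


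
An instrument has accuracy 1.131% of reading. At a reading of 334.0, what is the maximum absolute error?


Absolute error = (accuracy% / 100) * reading.
Error = (1.131 / 100) * 334.0
Error = 0.01131 * 334.0
Error = 3.7775

3.7775


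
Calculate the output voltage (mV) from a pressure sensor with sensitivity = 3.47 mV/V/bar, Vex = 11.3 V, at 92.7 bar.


Output = sensitivity * Vex * P.
Vout = 3.47 * 11.3 * 92.7
Vout = 39.211 * 92.7
Vout = 3634.86 mV

3634.86 mV


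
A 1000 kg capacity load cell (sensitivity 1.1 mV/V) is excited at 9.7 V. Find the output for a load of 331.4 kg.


Vout = rated_output * Vex * (load / capacity).
Vout = 1.1 * 9.7 * (331.4 / 1000)
Vout = 1.1 * 9.7 * 0.3314
Vout = 3.536 mV

3.536 mV


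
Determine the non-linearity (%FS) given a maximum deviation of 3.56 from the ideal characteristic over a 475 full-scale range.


Linearity error = (max deviation / full scale) * 100%.
Linearity = (3.56 / 475) * 100
Linearity = 0.749 %FS

0.749 %FS


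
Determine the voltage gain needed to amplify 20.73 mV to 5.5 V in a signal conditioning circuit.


Gain = Vout / Vin (converting to same units).
G = 5.5 V / 20.73 mV
G = 5500.0 mV / 20.73 mV
G = 265.32

265.32


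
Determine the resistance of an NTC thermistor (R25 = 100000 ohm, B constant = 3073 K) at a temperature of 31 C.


NTC thermistor equation: Rt = R25 * exp(B * (1/T - 1/T25)).
T in Kelvin: 304.15 K, T25 = 298.15 K
1/T - 1/T25 = 1/304.15 - 1/298.15 = -6.617e-05
B * (1/T - 1/T25) = 3073 * -6.617e-05 = -0.2033
Rt = 100000 * exp(-0.2033) = 81601.3 ohm

81601.3 ohm


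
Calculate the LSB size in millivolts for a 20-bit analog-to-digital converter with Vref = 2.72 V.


The resolution (LSB) of an ADC is Vref / 2^n.
LSB = 2.72 / 2^20
LSB = 2.72 / 1048576
LSB = 2.59e-06 V = 0.00259399 mV

0.00259399 mV


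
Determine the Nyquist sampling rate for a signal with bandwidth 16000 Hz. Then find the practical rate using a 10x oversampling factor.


By Nyquist theorem, fs_min = 2 * fmax.
fs_min = 2 * 16000 = 32000 Hz
Practical rate = 10 * fs_min = 10 * 32000 = 320000 Hz

fs_min = 32000 Hz, fs_practical = 320000 Hz


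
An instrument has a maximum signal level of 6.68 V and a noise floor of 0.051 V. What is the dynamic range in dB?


Dynamic range = 20 * log10(Vmax / Vnoise).
DR = 20 * log10(6.68 / 0.051)
DR = 20 * log10(130.98)
DR = 42.34 dB

42.34 dB


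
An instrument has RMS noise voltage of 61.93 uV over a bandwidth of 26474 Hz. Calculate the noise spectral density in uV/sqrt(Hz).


Noise spectral density = Vrms / sqrt(BW).
NSD = 61.93 / sqrt(26474)
NSD = 61.93 / 162.7083
NSD = 0.3806 uV/sqrt(Hz)

0.3806 uV/sqrt(Hz)


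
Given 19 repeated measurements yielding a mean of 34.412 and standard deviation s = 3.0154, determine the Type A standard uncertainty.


The standard uncertainty for Type A evaluation is u = s / sqrt(n).
u = 3.0154 / sqrt(19)
u = 3.0154 / 4.3589
u = 0.6918

0.6918


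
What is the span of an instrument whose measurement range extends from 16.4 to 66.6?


Span = upper range - lower range.
Span = 66.6 - (16.4)
Span = 50.2

50.2


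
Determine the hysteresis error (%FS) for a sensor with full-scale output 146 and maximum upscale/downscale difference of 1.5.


Hysteresis = (max difference / full scale) * 100%.
H = (1.5 / 146) * 100
H = 1.027 %FS

1.027 %FS


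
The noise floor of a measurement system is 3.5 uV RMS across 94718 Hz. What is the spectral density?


Noise spectral density = Vrms / sqrt(BW).
NSD = 3.5 / sqrt(94718)
NSD = 3.5 / 307.7629
NSD = 0.0114 uV/sqrt(Hz)

0.0114 uV/sqrt(Hz)


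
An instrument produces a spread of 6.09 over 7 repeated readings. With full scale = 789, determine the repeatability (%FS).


Repeatability = (spread / full scale) * 100%.
R = (6.09 / 789) * 100
R = 0.772 %FS

0.772 %FS


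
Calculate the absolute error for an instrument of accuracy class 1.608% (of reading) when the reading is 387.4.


Absolute error = (accuracy% / 100) * reading.
Error = (1.608 / 100) * 387.4
Error = 0.01608 * 387.4
Error = 6.2294

6.2294


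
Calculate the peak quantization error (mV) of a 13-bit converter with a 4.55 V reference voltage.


The maximum quantization error is +/- LSB/2.
LSB = Vref / 2^n = 4.55 / 8192 = 0.00055542 V
Max error = LSB / 2 = 0.00055542 / 2 = 0.00027771 V
Max error = 0.2777 mV

0.2777 mV


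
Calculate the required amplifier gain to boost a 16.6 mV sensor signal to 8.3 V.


Gain = Vout / Vin (converting to same units).
G = 8.3 V / 16.6 mV
G = 8300.0 mV / 16.6 mV
G = 500.0

500.0


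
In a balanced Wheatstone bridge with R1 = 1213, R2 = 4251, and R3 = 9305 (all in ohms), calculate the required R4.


At balance: R1*R4 = R2*R3, so R4 = R2*R3/R1.
R4 = 4251 * 9305 / 1213
R4 = 39555555 / 1213
R4 = 32609.69 ohm

32609.69 ohm


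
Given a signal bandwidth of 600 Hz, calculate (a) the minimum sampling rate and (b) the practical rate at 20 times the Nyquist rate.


By Nyquist theorem, fs_min = 2 * fmax.
fs_min = 2 * 600 = 1200 Hz
Practical rate = 20 * fs_min = 20 * 1200 = 24000 Hz

fs_min = 1200 Hz, fs_practical = 24000 Hz


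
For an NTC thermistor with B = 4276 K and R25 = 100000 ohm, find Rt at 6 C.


NTC thermistor equation: Rt = R25 * exp(B * (1/T - 1/T25)).
T in Kelvin: 279.15 K, T25 = 298.15 K
1/T - 1/T25 = 1/279.15 - 1/298.15 = 0.00022829
B * (1/T - 1/T25) = 4276 * 0.00022829 = 0.9762
Rt = 100000 * exp(0.9762) = 265423.1 ohm

265423.1 ohm


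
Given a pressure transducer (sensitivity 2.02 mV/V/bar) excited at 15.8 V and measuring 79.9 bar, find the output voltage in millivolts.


Output = sensitivity * Vex * P.
Vout = 2.02 * 15.8 * 79.9
Vout = 31.916 * 79.9
Vout = 2550.09 mV

2550.09 mV


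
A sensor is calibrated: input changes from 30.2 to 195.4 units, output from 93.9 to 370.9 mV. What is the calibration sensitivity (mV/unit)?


Sensitivity = (y2 - y1) / (x2 - x1).
S = (370.9 - 93.9) / (195.4 - 30.2)
S = 277.0 / 165.2
S = 1.6768 mV/unit

1.6768 mV/unit


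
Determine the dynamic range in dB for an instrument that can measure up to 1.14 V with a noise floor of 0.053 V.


Dynamic range = 20 * log10(Vmax / Vnoise).
DR = 20 * log10(1.14 / 0.053)
DR = 20 * log10(21.51)
DR = 26.65 dB

26.65 dB


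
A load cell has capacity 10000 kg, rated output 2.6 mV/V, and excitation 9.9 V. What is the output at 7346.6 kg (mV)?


Vout = rated_output * Vex * (load / capacity).
Vout = 2.6 * 9.9 * (7346.6 / 10000)
Vout = 2.6 * 9.9 * 0.73466
Vout = 18.91 mV

18.91 mV


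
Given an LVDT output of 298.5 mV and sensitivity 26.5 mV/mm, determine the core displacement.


Displacement = Vout / sensitivity.
d = 298.5 / 26.5
d = 11.264 mm

11.264 mm


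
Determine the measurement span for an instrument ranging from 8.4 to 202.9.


Span = upper range - lower range.
Span = 202.9 - (8.4)
Span = 194.5

194.5


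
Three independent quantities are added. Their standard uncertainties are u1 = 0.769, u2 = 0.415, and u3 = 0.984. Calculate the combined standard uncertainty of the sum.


For a sum of independent quantities, uc = sqrt(u1^2 + u2^2 + u3^2).
uc = sqrt(0.769^2 + 0.415^2 + 0.984^2)
uc = sqrt(0.591361 + 0.172225 + 0.968256)
uc = 1.316

1.316


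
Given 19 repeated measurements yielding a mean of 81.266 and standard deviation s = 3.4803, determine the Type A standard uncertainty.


The standard uncertainty for Type A evaluation is u = s / sqrt(n).
u = 3.4803 / sqrt(19)
u = 3.4803 / 4.3589
u = 0.7984

0.7984


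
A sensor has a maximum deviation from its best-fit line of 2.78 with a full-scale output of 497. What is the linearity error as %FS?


Linearity error = (max deviation / full scale) * 100%.
Linearity = (2.78 / 497) * 100
Linearity = 0.559 %FS

0.559 %FS


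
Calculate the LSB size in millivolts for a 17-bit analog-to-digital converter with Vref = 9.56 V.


The resolution (LSB) of an ADC is Vref / 2^n.
LSB = 9.56 / 2^17
LSB = 9.56 / 131072
LSB = 7.294e-05 V = 0.07293701 mV

0.07293701 mV


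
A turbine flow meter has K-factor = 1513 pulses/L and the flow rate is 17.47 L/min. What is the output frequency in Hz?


Frequency = K * Q / 60 (converting L/min to L/s).
f = 1513 * 17.47 / 60
f = 26432.11 / 60
f = 440.54 Hz

440.54 Hz


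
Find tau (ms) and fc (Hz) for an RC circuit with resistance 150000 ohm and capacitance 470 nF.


Time constant: tau = R * C.
tau = 150000 * 4.70e-07 = 0.0705 s
tau = 70.5 ms
Cutoff frequency: fc = 1 / (2*pi*R*C).
fc = 1 / (2*pi*0.0705) = 2.26 Hz

tau = 70.5 ms, fc = 2.26 Hz


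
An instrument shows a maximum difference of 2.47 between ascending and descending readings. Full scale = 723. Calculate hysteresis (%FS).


Hysteresis = (max difference / full scale) * 100%.
H = (2.47 / 723) * 100
H = 0.342 %FS

0.342 %FS


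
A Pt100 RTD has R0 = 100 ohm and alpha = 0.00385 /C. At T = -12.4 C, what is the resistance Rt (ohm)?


The RTD equation: Rt = R0 * (1 + alpha * T).
Rt = 100 * (1 + 0.00385 * -12.4)
Rt = 100 * (1 + -0.04774)
Rt = 100 * 0.95226
Rt = 95.226 ohm

95.226 ohm


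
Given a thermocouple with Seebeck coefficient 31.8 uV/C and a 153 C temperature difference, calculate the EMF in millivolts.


The thermocouple output V = sensitivity * dT.
V = 31.8 uV/C * 153 C
V = 4865.4 uV
V = 4.865 mV

4.865 mV


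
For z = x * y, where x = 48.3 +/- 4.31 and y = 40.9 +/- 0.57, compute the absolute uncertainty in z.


For a product z = x*y, the relative uncertainty is:
uz/z = sqrt((ux/x)^2 + (uy/y)^2)
Relative uncertainties: ux/x = 4.31/48.3 = 0.089234
uy/y = 0.57/40.9 = 0.013936
z = 48.3 * 40.9 = 1975.5
uz = 1975.5 * sqrt(0.089234^2 + 0.013936^2) = 178.416

178.416


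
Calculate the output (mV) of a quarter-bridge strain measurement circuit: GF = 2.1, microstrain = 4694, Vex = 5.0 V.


Quarter bridge output: Vout = (GF * epsilon * Vex) / 4.
Vout = (2.1 * 4694e-6 * 5.0) / 4
Vout = 0.049287 / 4 V
Vout = 0.01232175 V = 12.3217 mV

12.3217 mV


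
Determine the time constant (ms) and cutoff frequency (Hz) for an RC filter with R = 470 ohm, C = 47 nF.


Time constant: tau = R * C.
tau = 470 * 4.70e-08 = 2.209e-05 s
tau = 0.0221 ms
Cutoff frequency: fc = 1 / (2*pi*R*C).
fc = 1 / (2*pi*2.209e-05) = 7204.84 Hz

tau = 0.0221 ms, fc = 7204.84 Hz


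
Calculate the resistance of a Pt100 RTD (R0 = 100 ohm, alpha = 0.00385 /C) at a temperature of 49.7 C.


The RTD equation: Rt = R0 * (1 + alpha * T).
Rt = 100 * (1 + 0.00385 * 49.7)
Rt = 100 * (1 + 0.191345)
Rt = 100 * 1.191345
Rt = 119.135 ohm

119.135 ohm


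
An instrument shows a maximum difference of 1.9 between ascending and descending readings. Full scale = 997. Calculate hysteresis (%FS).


Hysteresis = (max difference / full scale) * 100%.
H = (1.9 / 997) * 100
H = 0.191 %FS

0.191 %FS


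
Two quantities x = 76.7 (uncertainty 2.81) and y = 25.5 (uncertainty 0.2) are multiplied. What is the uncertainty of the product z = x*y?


For a product z = x*y, the relative uncertainty is:
uz/z = sqrt((ux/x)^2 + (uy/y)^2)
Relative uncertainties: ux/x = 2.81/76.7 = 0.036636
uy/y = 0.2/25.5 = 0.007843
z = 76.7 * 25.5 = 1955.9
uz = 1955.9 * sqrt(0.036636^2 + 0.007843^2) = 73.279

73.279


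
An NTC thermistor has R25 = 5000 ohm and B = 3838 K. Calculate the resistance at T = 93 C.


NTC thermistor equation: Rt = R25 * exp(B * (1/T - 1/T25)).
T in Kelvin: 366.15 K, T25 = 298.15 K
1/T - 1/T25 = 1/366.15 - 1/298.15 = -0.0006229
B * (1/T - 1/T25) = 3838 * -0.0006229 = -2.3907
Rt = 5000 * exp(-2.3907) = 457.8 ohm

457.8 ohm


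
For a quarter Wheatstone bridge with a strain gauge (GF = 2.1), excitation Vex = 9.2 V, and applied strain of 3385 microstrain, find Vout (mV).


Quarter bridge output: Vout = (GF * epsilon * Vex) / 4.
Vout = (2.1 * 3385e-6 * 9.2) / 4
Vout = 0.0653982 / 4 V
Vout = 0.01634955 V = 16.3495 mV

16.3495 mV


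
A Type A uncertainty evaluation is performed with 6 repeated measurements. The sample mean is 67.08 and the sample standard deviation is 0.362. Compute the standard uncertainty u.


The standard uncertainty for Type A evaluation is u = s / sqrt(n).
u = 0.362 / sqrt(6)
u = 0.362 / 2.4495
u = 0.1478

0.1478


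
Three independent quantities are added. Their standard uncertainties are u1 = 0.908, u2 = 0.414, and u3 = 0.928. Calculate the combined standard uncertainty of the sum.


For a sum of independent quantities, uc = sqrt(u1^2 + u2^2 + u3^2).
uc = sqrt(0.908^2 + 0.414^2 + 0.928^2)
uc = sqrt(0.824464 + 0.171396 + 0.861184)
uc = 1.3627

1.3627


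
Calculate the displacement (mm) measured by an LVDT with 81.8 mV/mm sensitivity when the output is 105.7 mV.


Displacement = Vout / sensitivity.
d = 105.7 / 81.8
d = 1.292 mm

1.292 mm


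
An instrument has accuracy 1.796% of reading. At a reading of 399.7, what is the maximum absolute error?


Absolute error = (accuracy% / 100) * reading.
Error = (1.796 / 100) * 399.7
Error = 0.01796 * 399.7
Error = 7.1786

7.1786


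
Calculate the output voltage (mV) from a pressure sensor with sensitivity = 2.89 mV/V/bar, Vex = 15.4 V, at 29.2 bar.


Output = sensitivity * Vex * P.
Vout = 2.89 * 15.4 * 29.2
Vout = 44.506 * 29.2
Vout = 1299.58 mV

1299.58 mV


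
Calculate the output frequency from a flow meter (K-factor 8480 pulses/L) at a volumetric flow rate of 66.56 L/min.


Frequency = K * Q / 60 (converting L/min to L/s).
f = 8480 * 66.56 / 60
f = 564428.8 / 60
f = 9407.15 Hz

9407.15 Hz


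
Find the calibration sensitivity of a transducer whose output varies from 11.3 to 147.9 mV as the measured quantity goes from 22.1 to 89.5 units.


Sensitivity = (y2 - y1) / (x2 - x1).
S = (147.9 - 11.3) / (89.5 - 22.1)
S = 136.6 / 67.4
S = 2.0267 mV/unit

2.0267 mV/unit


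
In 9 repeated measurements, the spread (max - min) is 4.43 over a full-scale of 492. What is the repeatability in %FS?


Repeatability = (spread / full scale) * 100%.
R = (4.43 / 492) * 100
R = 0.9 %FS

0.9 %FS


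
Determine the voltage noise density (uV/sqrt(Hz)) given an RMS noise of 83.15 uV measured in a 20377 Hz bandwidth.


Noise spectral density = Vrms / sqrt(BW).
NSD = 83.15 / sqrt(20377)
NSD = 83.15 / 142.748
NSD = 0.5825 uV/sqrt(Hz)

0.5825 uV/sqrt(Hz)


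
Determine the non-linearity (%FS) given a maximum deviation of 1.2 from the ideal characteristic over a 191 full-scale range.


Linearity error = (max deviation / full scale) * 100%.
Linearity = (1.2 / 191) * 100
Linearity = 0.628 %FS

0.628 %FS


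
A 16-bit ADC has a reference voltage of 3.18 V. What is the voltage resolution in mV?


The resolution (LSB) of an ADC is Vref / 2^n.
LSB = 3.18 / 2^16
LSB = 3.18 / 65536
LSB = 4.852e-05 V = 0.04852295 mV

0.04852295 mV


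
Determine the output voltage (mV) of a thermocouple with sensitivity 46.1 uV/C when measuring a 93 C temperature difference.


The thermocouple output V = sensitivity * dT.
V = 46.1 uV/C * 93 C
V = 4287.3 uV
V = 4.287 mV

4.287 mV


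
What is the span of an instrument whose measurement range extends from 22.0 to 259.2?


Span = upper range - lower range.
Span = 259.2 - (22.0)
Span = 237.2

237.2


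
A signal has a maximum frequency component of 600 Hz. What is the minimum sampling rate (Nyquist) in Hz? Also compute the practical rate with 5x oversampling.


By Nyquist theorem, fs_min = 2 * fmax.
fs_min = 2 * 600 = 1200 Hz
Practical rate = 5 * fs_min = 5 * 1200 = 6000 Hz

fs_min = 1200 Hz, fs_practical = 6000 Hz


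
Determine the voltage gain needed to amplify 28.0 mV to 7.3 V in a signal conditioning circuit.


Gain = Vout / Vin (converting to same units).
G = 7.3 V / 28.0 mV
G = 7300.0 mV / 28.0 mV
G = 260.71

260.71


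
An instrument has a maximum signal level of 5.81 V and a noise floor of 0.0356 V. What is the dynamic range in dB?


Dynamic range = 20 * log10(Vmax / Vnoise).
DR = 20 * log10(5.81 / 0.0356)
DR = 20 * log10(163.2)
DR = 44.25 dB

44.25 dB


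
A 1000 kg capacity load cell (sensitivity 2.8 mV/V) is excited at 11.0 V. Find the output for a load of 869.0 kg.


Vout = rated_output * Vex * (load / capacity).
Vout = 2.8 * 11.0 * (869.0 / 1000)
Vout = 2.8 * 11.0 * 0.869
Vout = 26.765 mV

26.765 mV


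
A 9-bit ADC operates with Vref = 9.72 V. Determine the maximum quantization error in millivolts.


The maximum quantization error is +/- LSB/2.
LSB = Vref / 2^n = 9.72 / 512 = 0.01898438 V
Max error = LSB / 2 = 0.01898438 / 2 = 0.00949219 V
Max error = 9.4922 mV

9.4922 mV


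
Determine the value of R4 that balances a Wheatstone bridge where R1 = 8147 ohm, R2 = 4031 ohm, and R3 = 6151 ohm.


At balance: R1*R4 = R2*R3, so R4 = R2*R3/R1.
R4 = 4031 * 6151 / 8147
R4 = 24794681 / 8147
R4 = 3043.41 ohm

3043.41 ohm


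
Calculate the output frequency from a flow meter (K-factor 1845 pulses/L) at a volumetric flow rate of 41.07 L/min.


Frequency = K * Q / 60 (converting L/min to L/s).
f = 1845 * 41.07 / 60
f = 75774.15 / 60
f = 1262.9 Hz

1262.9 Hz


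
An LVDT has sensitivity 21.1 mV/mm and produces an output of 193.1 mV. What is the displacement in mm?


Displacement = Vout / sensitivity.
d = 193.1 / 21.1
d = 9.152 mm

9.152 mm


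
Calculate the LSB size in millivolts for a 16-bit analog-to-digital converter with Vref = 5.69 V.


The resolution (LSB) of an ADC is Vref / 2^n.
LSB = 5.69 / 2^16
LSB = 5.69 / 65536
LSB = 8.682e-05 V = 0.08682251 mV

0.08682251 mV


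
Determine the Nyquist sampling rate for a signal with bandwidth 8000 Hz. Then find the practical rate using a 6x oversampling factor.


By Nyquist theorem, fs_min = 2 * fmax.
fs_min = 2 * 8000 = 16000 Hz
Practical rate = 6 * fs_min = 6 * 16000 = 96000 Hz

fs_min = 16000 Hz, fs_practical = 96000 Hz


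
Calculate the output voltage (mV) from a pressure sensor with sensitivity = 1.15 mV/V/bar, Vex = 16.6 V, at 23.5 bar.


Output = sensitivity * Vex * P.
Vout = 1.15 * 16.6 * 23.5
Vout = 19.09 * 23.5
Vout = 448.62 mV

448.62 mV


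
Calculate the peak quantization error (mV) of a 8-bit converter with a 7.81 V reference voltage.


The maximum quantization error is +/- LSB/2.
LSB = Vref / 2^n = 7.81 / 256 = 0.03050781 V
Max error = LSB / 2 = 0.03050781 / 2 = 0.01525391 V
Max error = 15.2539 mV

15.2539 mV


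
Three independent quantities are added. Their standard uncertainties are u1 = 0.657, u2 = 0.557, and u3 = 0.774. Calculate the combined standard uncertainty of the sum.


For a sum of independent quantities, uc = sqrt(u1^2 + u2^2 + u3^2).
uc = sqrt(0.657^2 + 0.557^2 + 0.774^2)
uc = sqrt(0.431649 + 0.310249 + 0.599076)
uc = 1.158

1.158


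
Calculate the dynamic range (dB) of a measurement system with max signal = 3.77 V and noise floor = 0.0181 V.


Dynamic range = 20 * log10(Vmax / Vnoise).
DR = 20 * log10(3.77 / 0.0181)
DR = 20 * log10(208.29)
DR = 46.37 dB

46.37 dB


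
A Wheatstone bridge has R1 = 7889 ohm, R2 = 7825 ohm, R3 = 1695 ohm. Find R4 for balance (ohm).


At balance: R1*R4 = R2*R3, so R4 = R2*R3/R1.
R4 = 7825 * 1695 / 7889
R4 = 13263375 / 7889
R4 = 1681.25 ohm

1681.25 ohm


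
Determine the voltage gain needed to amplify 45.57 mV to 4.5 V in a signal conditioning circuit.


Gain = Vout / Vin (converting to same units).
G = 4.5 V / 45.57 mV
G = 4500.0 mV / 45.57 mV
G = 98.75

98.75


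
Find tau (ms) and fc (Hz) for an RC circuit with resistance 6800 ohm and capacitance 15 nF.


Time constant: tau = R * C.
tau = 6800 * 1.50e-08 = 0.000102 s
tau = 0.102 ms
Cutoff frequency: fc = 1 / (2*pi*R*C).
fc = 1 / (2*pi*0.000102) = 1560.34 Hz

tau = 0.102 ms, fc = 1560.34 Hz


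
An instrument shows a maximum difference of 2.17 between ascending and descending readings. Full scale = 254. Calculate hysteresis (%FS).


Hysteresis = (max difference / full scale) * 100%.
H = (2.17 / 254) * 100
H = 0.854 %FS

0.854 %FS


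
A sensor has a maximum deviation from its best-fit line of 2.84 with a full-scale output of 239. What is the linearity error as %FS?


Linearity error = (max deviation / full scale) * 100%.
Linearity = (2.84 / 239) * 100
Linearity = 1.188 %FS

1.188 %FS


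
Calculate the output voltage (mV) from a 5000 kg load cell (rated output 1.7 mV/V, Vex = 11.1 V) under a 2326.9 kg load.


Vout = rated_output * Vex * (load / capacity).
Vout = 1.7 * 11.1 * (2326.9 / 5000)
Vout = 1.7 * 11.1 * 0.46538
Vout = 8.782 mV

8.782 mV


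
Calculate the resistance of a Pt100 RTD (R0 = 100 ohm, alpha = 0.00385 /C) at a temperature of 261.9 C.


The RTD equation: Rt = R0 * (1 + alpha * T).
Rt = 100 * (1 + 0.00385 * 261.9)
Rt = 100 * (1 + 1.008315)
Rt = 100 * 2.008315
Rt = 200.831 ohm

200.831 ohm


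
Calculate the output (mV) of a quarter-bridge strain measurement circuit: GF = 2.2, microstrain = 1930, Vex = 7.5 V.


Quarter bridge output: Vout = (GF * epsilon * Vex) / 4.
Vout = (2.2 * 1930e-6 * 7.5) / 4
Vout = 0.031845 / 4 V
Vout = 0.00796125 V = 7.9612 mV

7.9612 mV


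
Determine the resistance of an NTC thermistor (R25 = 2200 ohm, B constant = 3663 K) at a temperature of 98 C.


NTC thermistor equation: Rt = R25 * exp(B * (1/T - 1/T25)).
T in Kelvin: 371.15 K, T25 = 298.15 K
1/T - 1/T25 = 1/371.15 - 1/298.15 = -0.00065969
B * (1/T - 1/T25) = 3663 * -0.00065969 = -2.4164
Rt = 2200 * exp(-2.4164) = 196.3 ohm

196.3 ohm


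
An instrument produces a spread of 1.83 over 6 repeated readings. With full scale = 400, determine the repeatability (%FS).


Repeatability = (spread / full scale) * 100%.
R = (1.83 / 400) * 100
R = 0.458 %FS

0.458 %FS


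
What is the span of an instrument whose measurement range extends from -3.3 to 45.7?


Span = upper range - lower range.
Span = 45.7 - (-3.3)
Span = 49.0

49.0


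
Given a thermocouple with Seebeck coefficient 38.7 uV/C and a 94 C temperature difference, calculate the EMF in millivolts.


The thermocouple output V = sensitivity * dT.
V = 38.7 uV/C * 94 C
V = 3637.8 uV
V = 3.638 mV

3.638 mV


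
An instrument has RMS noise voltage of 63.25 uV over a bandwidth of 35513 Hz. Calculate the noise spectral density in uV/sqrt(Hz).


Noise spectral density = Vrms / sqrt(BW).
NSD = 63.25 / sqrt(35513)
NSD = 63.25 / 188.4489
NSD = 0.3356 uV/sqrt(Hz)

0.3356 uV/sqrt(Hz)


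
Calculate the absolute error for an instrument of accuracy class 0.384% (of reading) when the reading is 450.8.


Absolute error = (accuracy% / 100) * reading.
Error = (0.384 / 100) * 450.8
Error = 0.00384 * 450.8
Error = 1.7311

1.7311


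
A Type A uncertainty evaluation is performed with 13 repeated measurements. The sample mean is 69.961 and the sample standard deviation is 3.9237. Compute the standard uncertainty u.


The standard uncertainty for Type A evaluation is u = s / sqrt(n).
u = 3.9237 / sqrt(13)
u = 3.9237 / 3.6056
u = 1.0882

1.0882


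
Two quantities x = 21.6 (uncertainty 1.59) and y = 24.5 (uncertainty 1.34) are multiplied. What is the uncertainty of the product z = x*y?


For a product z = x*y, the relative uncertainty is:
uz/z = sqrt((ux/x)^2 + (uy/y)^2)
Relative uncertainties: ux/x = 1.59/21.6 = 0.073611
uy/y = 1.34/24.5 = 0.054694
z = 21.6 * 24.5 = 529.2
uz = 529.2 * sqrt(0.073611^2 + 0.054694^2) = 48.531

48.531


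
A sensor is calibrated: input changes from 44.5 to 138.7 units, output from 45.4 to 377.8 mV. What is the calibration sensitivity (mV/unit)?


Sensitivity = (y2 - y1) / (x2 - x1).
S = (377.8 - 45.4) / (138.7 - 44.5)
S = 332.4 / 94.2
S = 3.5287 mV/unit

3.5287 mV/unit


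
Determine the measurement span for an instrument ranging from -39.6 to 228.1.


Span = upper range - lower range.
Span = 228.1 - (-39.6)
Span = 267.7

267.7


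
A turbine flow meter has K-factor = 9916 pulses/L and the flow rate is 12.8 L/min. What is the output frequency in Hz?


Frequency = K * Q / 60 (converting L/min to L/s).
f = 9916 * 12.8 / 60
f = 126924.8 / 60
f = 2115.41 Hz

2115.41 Hz


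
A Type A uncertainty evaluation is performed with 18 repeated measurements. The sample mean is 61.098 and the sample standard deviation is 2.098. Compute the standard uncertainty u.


The standard uncertainty for Type A evaluation is u = s / sqrt(n).
u = 2.098 / sqrt(18)
u = 2.098 / 4.2426
u = 0.4945

0.4945


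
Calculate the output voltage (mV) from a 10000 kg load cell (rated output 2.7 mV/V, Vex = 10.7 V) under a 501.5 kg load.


Vout = rated_output * Vex * (load / capacity).
Vout = 2.7 * 10.7 * (501.5 / 10000)
Vout = 2.7 * 10.7 * 0.05015
Vout = 1.449 mV

1.449 mV


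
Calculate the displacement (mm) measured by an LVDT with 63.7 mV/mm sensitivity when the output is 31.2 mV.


Displacement = Vout / sensitivity.
d = 31.2 / 63.7
d = 0.49 mm

0.49 mm


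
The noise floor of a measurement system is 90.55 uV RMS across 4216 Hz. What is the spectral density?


Noise spectral density = Vrms / sqrt(BW).
NSD = 90.55 / sqrt(4216)
NSD = 90.55 / 64.9307
NSD = 1.3946 uV/sqrt(Hz)

1.3946 uV/sqrt(Hz)


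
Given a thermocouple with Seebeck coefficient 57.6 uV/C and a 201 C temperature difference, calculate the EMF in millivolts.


The thermocouple output V = sensitivity * dT.
V = 57.6 uV/C * 201 C
V = 11577.6 uV
V = 11.578 mV

11.578 mV


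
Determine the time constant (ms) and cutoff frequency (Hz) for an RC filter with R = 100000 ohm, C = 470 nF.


Time constant: tau = R * C.
tau = 100000 * 4.70e-07 = 0.047 s
tau = 47.0 ms
Cutoff frequency: fc = 1 / (2*pi*R*C).
fc = 1 / (2*pi*0.047) = 3.39 Hz

tau = 47.0 ms, fc = 3.39 Hz


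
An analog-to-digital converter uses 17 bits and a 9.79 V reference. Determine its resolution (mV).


The resolution (LSB) of an ADC is Vref / 2^n.
LSB = 9.79 / 2^17
LSB = 9.79 / 131072
LSB = 7.469e-05 V = 0.07469177 mV

0.07469177 mV


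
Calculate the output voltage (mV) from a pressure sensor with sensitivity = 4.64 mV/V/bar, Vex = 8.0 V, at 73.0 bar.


Output = sensitivity * Vex * P.
Vout = 4.64 * 8.0 * 73.0
Vout = 37.12 * 73.0
Vout = 2709.76 mV

2709.76 mV


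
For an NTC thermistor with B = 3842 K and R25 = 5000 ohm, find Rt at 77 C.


NTC thermistor equation: Rt = R25 * exp(B * (1/T - 1/T25)).
T in Kelvin: 350.15 K, T25 = 298.15 K
1/T - 1/T25 = 1/350.15 - 1/298.15 = -0.0004981
B * (1/T - 1/T25) = 3842 * -0.0004981 = -1.9137
Rt = 5000 * exp(-1.9137) = 737.7 ohm

737.7 ohm


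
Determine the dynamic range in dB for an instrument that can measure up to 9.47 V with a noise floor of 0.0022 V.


Dynamic range = 20 * log10(Vmax / Vnoise).
DR = 20 * log10(9.47 / 0.0022)
DR = 20 * log10(4304.55)
DR = 72.68 dB

72.68 dB


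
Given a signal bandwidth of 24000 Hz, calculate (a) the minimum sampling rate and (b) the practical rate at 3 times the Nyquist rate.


By Nyquist theorem, fs_min = 2 * fmax.
fs_min = 2 * 24000 = 48000 Hz
Practical rate = 3 * fs_min = 3 * 48000 = 144000 Hz

fs_min = 48000 Hz, fs_practical = 144000 Hz


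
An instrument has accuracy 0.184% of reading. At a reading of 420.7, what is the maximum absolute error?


Absolute error = (accuracy% / 100) * reading.
Error = (0.184 / 100) * 420.7
Error = 0.00184 * 420.7
Error = 0.7741

0.7741


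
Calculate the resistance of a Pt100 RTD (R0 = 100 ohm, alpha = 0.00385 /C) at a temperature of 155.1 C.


The RTD equation: Rt = R0 * (1 + alpha * T).
Rt = 100 * (1 + 0.00385 * 155.1)
Rt = 100 * (1 + 0.597135)
Rt = 100 * 1.597135
Rt = 159.714 ohm

159.714 ohm


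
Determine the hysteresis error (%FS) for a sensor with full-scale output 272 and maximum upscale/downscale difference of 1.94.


Hysteresis = (max difference / full scale) * 100%.
H = (1.94 / 272) * 100
H = 0.713 %FS

0.713 %FS


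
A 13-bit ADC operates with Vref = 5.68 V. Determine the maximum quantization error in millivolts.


The maximum quantization error is +/- LSB/2.
LSB = Vref / 2^n = 5.68 / 8192 = 0.00069336 V
Max error = LSB / 2 = 0.00069336 / 2 = 0.00034668 V
Max error = 0.3467 mV

0.3467 mV


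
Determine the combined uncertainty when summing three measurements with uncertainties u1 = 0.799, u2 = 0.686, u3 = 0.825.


For a sum of independent quantities, uc = sqrt(u1^2 + u2^2 + u3^2).
uc = sqrt(0.799^2 + 0.686^2 + 0.825^2)
uc = sqrt(0.638401 + 0.470596 + 0.680625)
uc = 1.3378

1.3378


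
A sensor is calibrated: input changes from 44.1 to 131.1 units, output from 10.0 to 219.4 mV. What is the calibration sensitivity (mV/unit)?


Sensitivity = (y2 - y1) / (x2 - x1).
S = (219.4 - 10.0) / (131.1 - 44.1)
S = 209.4 / 87.0
S = 2.4069 mV/unit

2.4069 mV/unit


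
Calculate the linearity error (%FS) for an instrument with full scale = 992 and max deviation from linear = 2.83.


Linearity error = (max deviation / full scale) * 100%.
Linearity = (2.83 / 992) * 100
Linearity = 0.285 %FS

0.285 %FS


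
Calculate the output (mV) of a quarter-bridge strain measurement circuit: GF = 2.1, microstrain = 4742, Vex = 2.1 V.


Quarter bridge output: Vout = (GF * epsilon * Vex) / 4.
Vout = (2.1 * 4742e-6 * 2.1) / 4
Vout = 0.02091222 / 4 V
Vout = 0.00522806 V = 5.2281 mV

5.2281 mV


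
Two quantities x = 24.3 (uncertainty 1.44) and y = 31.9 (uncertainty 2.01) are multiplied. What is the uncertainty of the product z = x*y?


For a product z = x*y, the relative uncertainty is:
uz/z = sqrt((ux/x)^2 + (uy/y)^2)
Relative uncertainties: ux/x = 1.44/24.3 = 0.059259
uy/y = 2.01/31.9 = 0.063009
z = 24.3 * 31.9 = 775.2
uz = 775.2 * sqrt(0.059259^2 + 0.063009^2) = 67.05

67.05


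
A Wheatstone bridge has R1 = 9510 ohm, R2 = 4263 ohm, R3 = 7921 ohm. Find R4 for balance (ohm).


At balance: R1*R4 = R2*R3, so R4 = R2*R3/R1.
R4 = 4263 * 7921 / 9510
R4 = 33767223 / 9510
R4 = 3550.71 ohm

3550.71 ohm


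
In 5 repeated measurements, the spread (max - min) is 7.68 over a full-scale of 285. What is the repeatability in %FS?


Repeatability = (spread / full scale) * 100%.
R = (7.68 / 285) * 100
R = 2.695 %FS

2.695 %FS


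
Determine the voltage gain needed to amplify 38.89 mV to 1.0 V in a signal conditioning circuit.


Gain = Vout / Vin (converting to same units).
G = 1.0 V / 38.89 mV
G = 1000.0 mV / 38.89 mV
G = 25.71

25.71
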